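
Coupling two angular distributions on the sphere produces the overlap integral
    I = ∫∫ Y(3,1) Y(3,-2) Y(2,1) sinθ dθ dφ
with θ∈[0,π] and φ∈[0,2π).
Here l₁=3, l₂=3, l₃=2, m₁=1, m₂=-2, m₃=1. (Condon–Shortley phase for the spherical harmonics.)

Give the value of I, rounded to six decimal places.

Rules hold: Σm=0, L=8 even, 0≤2≤6.
N = 7·7·5 = 245
Δ = 4!·2!·2!/9! = 1/3780
Racah Σ t=1..3: t=1:−1/24 t=2:+1/4 t=3:−1/24 = 1/6
⇒ 3j(3 3 2; 0 0 0)² = 4/105, sgn +1
Racah Σ t=0..1: t=0:+1/48 t=1:−1/12 = -1/16
⇒ 3j(3 3 2; 1 -2 1)² = 1/28, sgn +1
4πI² = N·(3j₀)²·(3jₘ)² = 1/3
I = +1·√(0.333333/4π) = 0.16286750

0.162868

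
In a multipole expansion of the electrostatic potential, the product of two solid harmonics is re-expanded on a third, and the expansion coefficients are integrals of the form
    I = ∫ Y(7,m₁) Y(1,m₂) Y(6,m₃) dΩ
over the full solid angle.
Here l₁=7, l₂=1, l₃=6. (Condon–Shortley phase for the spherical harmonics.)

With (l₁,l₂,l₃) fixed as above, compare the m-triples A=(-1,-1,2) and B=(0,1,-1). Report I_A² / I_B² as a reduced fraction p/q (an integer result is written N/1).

5/7

l's match ⇒ only the (l;m) 3-j factors differ between A and B.
A: triangle coeff Δ(7,1,6) = 1/1365; Σ_t [0,0]: t=0:+1/1935360 = 1/1935360; (3j)²=1/91 [(7 1 6; -1 -1 2)], sign=+1
B: triangle coeff Δ(7,1,6) = 1/1365; Σ_t [2,2]: t=2:+1/1209600 = 1/1209600; (3j)²=1/65 [(7 1 6; 0 1 -1)], sign=-1
I_A²/I_B² = (1/91)/(1/65) = 5/7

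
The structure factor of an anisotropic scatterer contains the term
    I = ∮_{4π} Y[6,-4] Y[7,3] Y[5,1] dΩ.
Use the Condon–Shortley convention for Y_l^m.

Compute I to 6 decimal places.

0.058141

Rules hold: Σm=0, L=18 even, 1≤5≤13.
N = 13·15·11 = 2145
Δ = 8!·4!·6!/19! = 1/174594420
Racah Σ t=2..6: t=2:+1/4147200 t=3:−1/207360 t=4:+1/82944 t=5:−1/207360 t=6:+1/4147200 = 1/345600
⇒ 3j(6 7 5; 0 0 0)² = 420/46189, sgn -1
Racah Σ t=6..8: t=6:+1/1658880 t=7:−1/1088640 t=8:+1/7741440 = -13/69672960
⇒ 3j(6 7 5; -4 3 1)² = 325/149226, sgn -1
4πI² = N·(3j₀)²·(3jₘ)² = 48750/1147619
I = +1·√(0.0424793/4π) = 0.05814114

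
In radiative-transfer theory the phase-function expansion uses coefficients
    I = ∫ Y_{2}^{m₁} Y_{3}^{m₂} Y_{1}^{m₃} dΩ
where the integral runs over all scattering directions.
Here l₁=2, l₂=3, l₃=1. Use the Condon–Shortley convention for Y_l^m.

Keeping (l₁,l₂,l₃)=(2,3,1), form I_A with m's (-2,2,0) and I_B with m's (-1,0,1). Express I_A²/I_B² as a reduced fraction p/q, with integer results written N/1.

l's match ⇒ only the (l;m) 3-j factors differ between A and B.
A: triangle coeff Δ(2,3,1) = 1/105; Σ_t [4,4]: t=4:+1/24 = 1/24; (3j)²=1/21 [(2 3 1; -2 2 0)], sign=-1
B: triangle coeff Δ(2,3,1) = 1/105; Σ_t [3,3]: t=3:−1/12 = -1/12; (3j)²=1/35 [(2 3 1; -1 0 1)], sign=-1
I_A²/I_B² = (1/21)/(1/35) = 5/3

5/3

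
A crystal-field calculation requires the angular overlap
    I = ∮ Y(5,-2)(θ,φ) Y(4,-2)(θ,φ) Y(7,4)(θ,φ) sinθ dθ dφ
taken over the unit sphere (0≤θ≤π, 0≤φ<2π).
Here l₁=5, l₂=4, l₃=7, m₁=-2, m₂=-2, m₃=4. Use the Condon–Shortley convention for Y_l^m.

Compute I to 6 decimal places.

Checks pass: Σm=0; 16 even; l₃=7∈[1,9].
(2·5+1)(2·4+1)(2·7+1) = 1485
Δ: 2! 8! 6! / 17! → 1/6126120
sum: t=0:+1/69120 t=1:−1/20736 t=2:+1/69120 = -1/51840
3j²(5 4 7; 0 0 0) = Δ·Π!·Σ² = 280/21879  (sign +1)
sum: t=0:+1/483840 t=1:−1/172800 t=2:+1/1036800 = -1/362880
3j²(5 4 7; -2 -2 4) = Δ·Π!·Σ² = 20/1547  (sign +1)
combine: 4πI² = 1485·280/21879·20/1547 = 12000/48841
take √, sign +1: I = 0.13982777

0.139828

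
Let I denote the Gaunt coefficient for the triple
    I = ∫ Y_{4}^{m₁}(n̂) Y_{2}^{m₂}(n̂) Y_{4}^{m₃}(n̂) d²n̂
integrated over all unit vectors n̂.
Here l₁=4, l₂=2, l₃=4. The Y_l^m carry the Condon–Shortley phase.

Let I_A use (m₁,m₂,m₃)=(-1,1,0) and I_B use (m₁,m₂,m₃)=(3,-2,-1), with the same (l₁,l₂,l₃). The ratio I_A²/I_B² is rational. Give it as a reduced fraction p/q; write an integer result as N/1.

l's match ⇒ only the (l;m) 3-j factors differ between A and B.
A: triangle coeff Δ(4,2,4) = 1/13860; Σ_t [1,2]: t=1:−1/96 t=2:+1/72 = 1/288; (3j)²=1/462 [(4 2 4; -1 1 0)], sign=+1
B: triangle coeff Δ(4,2,4) = 1/13860; Σ_t [0,0]: t=0:+1/480 = 1/480; (3j)²=3/110 [(4 2 4; 3 -2 -1)], sign=-1
I_A²/I_B² = (1/462)/(3/110) = 5/63

5/63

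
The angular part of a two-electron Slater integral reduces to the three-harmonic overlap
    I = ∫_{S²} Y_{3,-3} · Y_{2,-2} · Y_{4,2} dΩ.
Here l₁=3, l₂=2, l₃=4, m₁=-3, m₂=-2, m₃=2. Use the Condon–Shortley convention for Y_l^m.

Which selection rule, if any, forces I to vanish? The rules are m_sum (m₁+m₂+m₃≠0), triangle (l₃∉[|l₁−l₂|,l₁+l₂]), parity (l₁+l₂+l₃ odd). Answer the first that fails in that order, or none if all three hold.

m_sum

Σmᵢ = -3  ✗
l₃∈[|l₁−l₂|,l₁+l₂]=[1,5], have l₃=4
Σlᵢ = 9 ⇒ odd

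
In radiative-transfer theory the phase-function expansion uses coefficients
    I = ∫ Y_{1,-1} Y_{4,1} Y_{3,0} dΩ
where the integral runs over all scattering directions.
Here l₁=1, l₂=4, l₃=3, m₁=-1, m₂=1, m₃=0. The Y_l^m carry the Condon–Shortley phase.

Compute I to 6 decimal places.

-0.194664

m-sum 0 ✓  L=8 even ✓  3≤3≤5 ✓
Π(2lᵢ+1) = 3×9×7 = 189
triangle coeff Δ(1,4,3) = 1/252
Σ_t [1,1]: t=1:−1/36 = -1/36
(3j)²=4/63 [(1 4 3; 0 0 0)], sign=+1
Σ_t [2,2]: t=2:+1/72 = 1/72
(3j)²=5/126 [(1 4 3; -1 1 0)], sign=-1
⇒ 4πI² = 10/21
I = (-1)√(10/21/(4π)) = -0.19466390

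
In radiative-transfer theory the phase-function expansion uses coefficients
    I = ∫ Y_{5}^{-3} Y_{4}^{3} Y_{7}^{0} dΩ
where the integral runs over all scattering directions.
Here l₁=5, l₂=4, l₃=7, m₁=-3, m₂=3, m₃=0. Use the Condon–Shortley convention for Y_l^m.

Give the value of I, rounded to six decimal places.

-0.132164

Checks pass: Σm=0; 16 even; l₃=7∈[1,9].
(2·5+1)(2·4+1)(2·7+1) = 1485
Δ: 2! 8! 6! / 17! → 1/6126120
sum: t=0:+1/69120 t=1:−1/20736 t=2:+1/69120 = -1/51840
3j²(5 4 7; 0 0 0) = Δ·Π!·Σ² = 280/21879  (sign +1)
sum: t=1:−1/3628800 t=2:+1/345600 = 19/7257600
3j²(5 4 7; -3 3 0) = Δ·Π!·Σ² = 2527/218790  (sign -1)
combine: 4πI² = 1485·280/21879·2527/218790 = 353780/1611753
take √, sign -1: I = -0.13216378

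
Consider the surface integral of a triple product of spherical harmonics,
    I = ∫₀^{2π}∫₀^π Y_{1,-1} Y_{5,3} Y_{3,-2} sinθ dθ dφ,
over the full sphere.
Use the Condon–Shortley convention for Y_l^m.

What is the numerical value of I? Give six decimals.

0.000000

triangle: need 4≤l₃≤6, have 3; I=0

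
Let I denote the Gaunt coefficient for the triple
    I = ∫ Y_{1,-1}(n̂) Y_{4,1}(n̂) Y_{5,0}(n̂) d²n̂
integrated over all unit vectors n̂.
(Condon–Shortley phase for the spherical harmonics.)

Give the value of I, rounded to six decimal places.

Checks pass: Σm=0; 10 even; l₃=5∈[3,5].
(2·1+1)(2·4+1)(2·5+1) = 297
Δ: 0! 2! 8! / 11! → 1/495
sum: t=0:+1/576 = 1/576
3j²(1 4 5; 0 0 0) = Δ·Π!·Σ² = 5/99  (sign -1)
sum: t=0:+1/1440 = 1/1440
3j²(1 4 5; -1 1 0) = Δ·Π!·Σ² = 2/99  (sign -1)
combine: 4πI² = 297·5/99·2/99 = 10/33
take √, sign +1: I = 0.15528807

0.155288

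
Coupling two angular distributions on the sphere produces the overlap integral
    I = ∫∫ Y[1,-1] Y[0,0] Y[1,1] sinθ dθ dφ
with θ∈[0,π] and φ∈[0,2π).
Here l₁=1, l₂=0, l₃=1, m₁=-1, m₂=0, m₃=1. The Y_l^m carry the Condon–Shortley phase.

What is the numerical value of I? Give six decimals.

m-sum 0 ✓  L=2 even ✓  1≤1≤1 ✓
Π(2lᵢ+1) = 3×1×3 = 9
triangle coeff Δ(1,0,1) = 1/3
Σ_t [0,0]: t=0:+1/1 = 1/1
(3j)²=1/3 [(1 0 1; 0 0 0)], sign=-1
Σ_t [0,0]: t=0:+1/2 = 1/2
(3j)²=1/3 [(1 0 1; -1 0 1)], sign=+1
⇒ 4πI² = 1/1
I = (-1)√(1/1/(4π)) = -0.28209479

-0.282095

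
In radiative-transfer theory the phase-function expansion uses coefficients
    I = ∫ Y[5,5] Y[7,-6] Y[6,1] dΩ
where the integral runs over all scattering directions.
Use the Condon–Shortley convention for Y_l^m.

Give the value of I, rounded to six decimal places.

0.126562

Rules hold: Σm=0, L=18 even, 2≤6≤12.
N = 11·15·13 = 2145
Δ = 6!·4!·8!/19! = 1/174594420
Racah Σ t=1..5: t=1:−1/4147200 t=2:+1/207360 t=3:−1/82944 t=4:+1/207360 t=5:−1/4147200 = -1/345600
⇒ 3j(5 7 6; 0 0 0)² = 420/46189, sgn -1
Racah Σ t=0..0: t=0:+1/87091200 = 1/87091200
⇒ 3j(5 7 6; 5 -6 1)² = 10/969, sgn -1
4πI² = N·(3j₀)²·(3jₘ)² = 21000/104329
I = +1·√(0.201286/4π) = 0.12656167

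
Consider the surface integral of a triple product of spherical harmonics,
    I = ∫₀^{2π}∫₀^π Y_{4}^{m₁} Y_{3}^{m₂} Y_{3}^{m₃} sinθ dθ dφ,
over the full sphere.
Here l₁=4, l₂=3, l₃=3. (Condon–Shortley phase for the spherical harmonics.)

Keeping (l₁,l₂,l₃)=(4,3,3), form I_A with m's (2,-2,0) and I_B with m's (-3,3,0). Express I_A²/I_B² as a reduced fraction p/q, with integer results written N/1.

1/21

Shared (l₁,l₂,l₃)=(4,3,3): N and (l;000)² cancel in I_A²/I_B².
A: Δ = 4!·4!·2!/11! = 1/34650; Racah Σ t=0..1: t=0:+1/96 t=1:−1/72 = -1/288; ⇒ 3j(4 3 3; 2 -2 0)² = 1/462, sgn +1
B: Δ = 4!·4!·2!/11! = 1/34650; Racah Σ t=4..4: t=4:+1/288 = 1/288; ⇒ 3j(4 3 3; -3 3 0)² = 1/22, sgn -1
I_A²/I_B² = (1/462)/(1/22) = 1/21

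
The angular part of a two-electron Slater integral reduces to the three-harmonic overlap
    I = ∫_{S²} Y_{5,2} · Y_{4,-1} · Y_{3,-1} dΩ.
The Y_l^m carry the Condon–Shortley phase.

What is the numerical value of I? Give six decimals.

0.148044

Checks pass: Σm=0; 12 even; l₃=3∈[1,9].
(2·5+1)(2·4+1)(2·3+1) = 693
Δ: 6! 4! 2! / 13! → 1/180180
sum: t=2:+1/576 t=3:−1/144 t=4:+1/576 = -1/288
3j²(5 4 3; 0 0 0) = Δ·Π!·Σ² = 20/1001  (sign +1)
sum: t=1:−1/960 t=2:+1/288 t=3:−1/1728 = 1/540
3j²(5 4 3; 2 -1 -1) = Δ·Π!·Σ² = 128/6435  (sign +1)
combine: 4πI² = 693·20/1001·128/6435 = 512/1859
take √, sign +1: I = 0.14804384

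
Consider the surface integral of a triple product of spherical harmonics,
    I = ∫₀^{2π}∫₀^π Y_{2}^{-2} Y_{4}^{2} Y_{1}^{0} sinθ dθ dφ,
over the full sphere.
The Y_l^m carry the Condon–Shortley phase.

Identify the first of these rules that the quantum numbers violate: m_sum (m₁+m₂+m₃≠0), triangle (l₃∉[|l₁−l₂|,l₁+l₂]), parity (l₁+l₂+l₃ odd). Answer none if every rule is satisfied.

triangle

azimuthal sum: -2 + 2 + 0 = 0  ✓
2 ≤ 1 ≤ 6 (triangle on l)  ✗
L = 2 + 4 + 1 = 7 (odd)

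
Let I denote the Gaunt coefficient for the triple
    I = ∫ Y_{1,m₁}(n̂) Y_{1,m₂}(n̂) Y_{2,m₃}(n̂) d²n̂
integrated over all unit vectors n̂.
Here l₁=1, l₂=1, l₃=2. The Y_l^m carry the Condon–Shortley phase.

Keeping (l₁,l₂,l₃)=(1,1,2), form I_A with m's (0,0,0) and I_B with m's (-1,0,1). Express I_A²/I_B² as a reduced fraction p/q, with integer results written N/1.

4/3

Shared (l₁,l₂,l₃)=(1,1,2): N and (l;000)² cancel in I_A²/I_B².
A: Δ = 0!·2!·2!/5! = 1/30; Racah Σ t=0..0: t=0:+1/1 = 1/1; ⇒ 3j(1 1 2; 0 0 0)² = 2/15, sgn +1
B: Δ = 0!·2!·2!/5! = 1/30; Racah Σ t=0..0: t=0:+1/2 = 1/2; ⇒ 3j(1 1 2; -1 0 1)² = 1/10, sgn -1
I_A²/I_B² = (2/15)/(1/10) = 4/3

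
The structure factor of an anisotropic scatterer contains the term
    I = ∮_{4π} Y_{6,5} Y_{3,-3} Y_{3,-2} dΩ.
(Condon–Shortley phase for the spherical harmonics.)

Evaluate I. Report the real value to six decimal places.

-0.254801

m-sum 0 ✓  L=12 even ✓  3≤3≤9 ✓
Π(2lᵢ+1) = 13×7×7 = 637
triangle coeff Δ(6,3,3) = 1/12012
Σ_t [3,3]: t=3:−1/1296 = -1/1296
(3j)²=100/3003 [(6 3 3; 0 0 0)], sign=+1
Σ_t [0,0]: t=0:+1/86400 = 1/86400
(3j)²=1/26 [(6 3 3; 5 -3 -2)], sign=-1
⇒ 4πI² = 350/429
I = (-1)√(350/429/(4π)) = -0.25480060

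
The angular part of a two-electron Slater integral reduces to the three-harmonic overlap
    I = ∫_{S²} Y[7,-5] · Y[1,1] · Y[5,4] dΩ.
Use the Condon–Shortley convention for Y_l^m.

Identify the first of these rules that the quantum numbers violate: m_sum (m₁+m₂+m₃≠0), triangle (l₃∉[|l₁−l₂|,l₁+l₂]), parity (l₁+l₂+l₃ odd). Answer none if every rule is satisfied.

triangle

m₁+m₂+m₃ = -5 + 1 + 4 = 0  ✓
triangle: |7−1|=6 ≤ l₃=5 ≤ 7+1=8  ✗
parity: l₁+l₂+l₃ = 13 is odd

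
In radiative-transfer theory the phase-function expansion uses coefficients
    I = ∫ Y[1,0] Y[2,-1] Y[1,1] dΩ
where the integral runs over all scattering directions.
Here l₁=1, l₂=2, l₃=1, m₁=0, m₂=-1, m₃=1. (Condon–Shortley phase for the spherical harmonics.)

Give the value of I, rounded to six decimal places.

-0.218510

Checks pass: Σm=0; 4 even; l₃=1∈[1,3].
(2·1+1)(2·2+1)(2·1+1) = 45
Δ: 2! 0! 2! / 5! → 1/30
sum: t=1:−1/1 = -1/1
3j²(1 2 1; 0 0 0) = Δ·Π!·Σ² = 2/15  (sign +1)
sum: t=1:−1/2 = -1/2
3j²(1 2 1; 0 -1 1) = Δ·Π!·Σ² = 1/10  (sign -1)
combine: 4πI² = 45·2/15·1/10 = 3/5
take √, sign -1: I = -0.21850969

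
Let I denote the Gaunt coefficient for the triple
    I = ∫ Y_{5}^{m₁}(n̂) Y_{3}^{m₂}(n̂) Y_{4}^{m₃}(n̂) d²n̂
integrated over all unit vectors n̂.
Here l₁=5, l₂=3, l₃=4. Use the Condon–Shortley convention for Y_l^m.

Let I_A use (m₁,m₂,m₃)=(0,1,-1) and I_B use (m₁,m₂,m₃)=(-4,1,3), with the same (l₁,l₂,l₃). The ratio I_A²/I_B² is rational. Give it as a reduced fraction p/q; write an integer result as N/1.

Shared (l₁,l₂,l₃)=(5,3,4): N and (l;000)² cancel in I_A²/I_B².
A: Δ = 4!·6!·2!/13! = 1/180180; Racah Σ t=2..4: t=2:+1/288 t=3:−1/288 t=4:+1/5760 = 1/5760; ⇒ 3j(5 3 4; 0 1 -1)² = 1/12012, sgn -1
B: Δ = 4!·6!·2!/13! = 1/180180; Racah Σ t=3..4: t=3:−1/4320 t=4:+1/5760 = -1/17280; ⇒ 3j(5 3 4; -4 1 3)² = 7/4290, sgn +1
I_A²/I_B² = (1/12012)/(7/4290) = 5/98

5/98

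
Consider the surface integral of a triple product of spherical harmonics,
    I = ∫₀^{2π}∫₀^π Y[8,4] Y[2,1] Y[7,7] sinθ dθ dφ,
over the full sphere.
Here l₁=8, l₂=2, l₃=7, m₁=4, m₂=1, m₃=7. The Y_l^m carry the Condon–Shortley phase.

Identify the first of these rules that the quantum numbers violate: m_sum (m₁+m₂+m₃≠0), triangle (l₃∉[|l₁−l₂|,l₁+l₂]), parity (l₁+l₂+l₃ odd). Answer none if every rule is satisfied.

m_sum

azimuthal sum: 4 + 1 + 7 = 12  ✗
6 ≤ 7 ≤ 10 (triangle on l)
L = 8 + 2 + 7 = 17 (odd)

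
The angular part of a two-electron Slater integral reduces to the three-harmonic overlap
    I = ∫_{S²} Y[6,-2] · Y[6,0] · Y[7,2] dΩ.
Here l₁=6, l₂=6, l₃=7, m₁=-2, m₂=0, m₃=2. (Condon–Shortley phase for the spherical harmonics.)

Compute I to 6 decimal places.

0.000000

l₁+l₂+l₃=19 is odd: 3j(l;000)=0 ⇒ I=0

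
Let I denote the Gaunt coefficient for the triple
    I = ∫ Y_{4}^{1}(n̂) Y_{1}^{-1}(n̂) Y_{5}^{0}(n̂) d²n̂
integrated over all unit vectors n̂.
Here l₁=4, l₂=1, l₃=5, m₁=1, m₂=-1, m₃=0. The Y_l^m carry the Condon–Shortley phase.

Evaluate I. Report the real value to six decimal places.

Rules hold: Σm=0, L=10 even, 3≤5≤5.
N = 9·3·11 = 297
Δ = 0!·8!·2!/11! = 1/495
Racah Σ t=0..0: t=0:+1/576 = 1/576
⇒ 3j(4 1 5; 0 0 0)² = 5/99, sgn -1
Racah Σ t=0..0: t=0:+1/1440 = 1/1440
⇒ 3j(4 1 5; 1 -1 0)² = 2/99, sgn -1
4πI² = N·(3j₀)²·(3jₘ)² = 10/33
I = +1·√(0.30303/4π) = 0.15528807

0.155288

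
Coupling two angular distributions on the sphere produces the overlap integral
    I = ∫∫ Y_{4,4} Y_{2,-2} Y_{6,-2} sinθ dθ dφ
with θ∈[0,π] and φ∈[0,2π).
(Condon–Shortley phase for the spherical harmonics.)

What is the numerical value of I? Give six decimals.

0.015904

Checks pass: Σm=0; 12 even; l₃=6∈[2,6].
(2·4+1)(2·2+1)(2·6+1) = 585
Δ: 0! 8! 4! / 13! → 1/6435
sum: t=0:+1/2304 = 1/2304
3j²(4 2 6; 0 0 0) = Δ·Π!·Σ² = 5/143  (sign +1)
sum: t=0:+1/967680 = 1/967680
3j²(4 2 6; 4 -2 -2) = Δ·Π!·Σ² = 1/6435  (sign +1)
combine: 4πI² = 585·5/143·1/6435 = 5/1573
take √, sign +1: I = 0.01590434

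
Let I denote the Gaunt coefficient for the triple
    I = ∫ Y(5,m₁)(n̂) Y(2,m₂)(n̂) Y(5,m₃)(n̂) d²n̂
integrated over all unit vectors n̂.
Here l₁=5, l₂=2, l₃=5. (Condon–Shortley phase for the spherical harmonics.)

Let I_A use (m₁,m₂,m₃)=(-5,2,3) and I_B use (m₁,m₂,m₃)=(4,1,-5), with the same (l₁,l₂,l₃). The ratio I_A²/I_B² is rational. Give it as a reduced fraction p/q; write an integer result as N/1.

Shared (l₁,l₂,l₃)=(5,2,5): N and (l;000)² cancel in I_A²/I_B².
A: Δ = 2!·8!·2!/13! = 1/38610; Racah Σ t=2..2: t=2:+1/161280 = 1/161280; ⇒ 3j(5 2 5; -5 2 3)² = 1/143, sgn +1
B: Δ = 2!·8!·2!/13! = 1/38610; Racah Σ t=1..1: t=1:−1/80640 = -1/80640; ⇒ 3j(5 2 5; 4 1 -5)² = 9/286, sgn -1
I_A²/I_B² = (1/143)/(9/286) = 2/9

2/9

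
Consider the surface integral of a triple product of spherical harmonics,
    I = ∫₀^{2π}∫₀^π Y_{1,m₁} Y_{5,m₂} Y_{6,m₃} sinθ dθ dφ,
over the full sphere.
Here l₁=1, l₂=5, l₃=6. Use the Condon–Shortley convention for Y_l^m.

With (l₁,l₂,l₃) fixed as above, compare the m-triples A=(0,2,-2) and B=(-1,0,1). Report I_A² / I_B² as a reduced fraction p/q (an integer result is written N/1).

Shared (l₁,l₂,l₃)=(1,5,6): N and (l;000)² cancel in I_A²/I_B².
A: Δ = 0!·2!·10!/13! = 1/858; Racah Σ t=0..0: t=0:+1/30240 = 1/30240; ⇒ 3j(1 5 6; 0 2 -2)² = 16/429, sgn +1
B: Δ = 0!·2!·10!/13! = 1/858; Racah Σ t=0..0: t=0:+1/28800 = 1/28800; ⇒ 3j(1 5 6; -1 0 1)² = 7/286, sgn -1
I_A²/I_B² = (16/429)/(7/286) = 32/21

32/21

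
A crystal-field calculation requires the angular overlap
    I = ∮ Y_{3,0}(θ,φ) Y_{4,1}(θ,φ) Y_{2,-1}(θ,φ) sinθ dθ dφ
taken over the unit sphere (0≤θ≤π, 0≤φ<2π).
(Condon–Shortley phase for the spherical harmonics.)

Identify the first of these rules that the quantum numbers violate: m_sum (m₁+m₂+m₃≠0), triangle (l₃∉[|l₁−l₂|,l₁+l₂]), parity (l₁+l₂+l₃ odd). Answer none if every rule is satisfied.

parity

Σmᵢ = 0  ✓
l₃∈[|l₁−l₂|,l₁+l₂]=[1,7], have l₃=2  ✓
Σlᵢ = 9 ⇒ odd  ✗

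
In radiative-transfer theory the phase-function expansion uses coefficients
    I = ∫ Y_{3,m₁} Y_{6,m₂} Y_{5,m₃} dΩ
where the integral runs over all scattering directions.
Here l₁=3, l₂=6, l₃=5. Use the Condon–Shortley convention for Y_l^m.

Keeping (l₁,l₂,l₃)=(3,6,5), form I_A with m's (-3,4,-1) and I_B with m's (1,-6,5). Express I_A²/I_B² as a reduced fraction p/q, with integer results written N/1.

28/33

Shared (l₁,l₂,l₃)=(3,6,5): N and (l;000)² cancel in I_A²/I_B².
A: Δ = 4!·2!·8!/15! = 1/675675; Racah Σ t=4..4: t=4:+1/69120 = 1/69120; ⇒ 3j(3 6 5; -3 4 -1)² = 4/143, sgn +1
B: Δ = 4!·2!·8!/15! = 1/675675; Racah Σ t=0..0: t=0:+1/1935360 = 1/1935360; ⇒ 3j(3 6 5; 1 -6 5)² = 3/91, sgn +1
I_A²/I_B² = (4/143)/(3/91) = 28/33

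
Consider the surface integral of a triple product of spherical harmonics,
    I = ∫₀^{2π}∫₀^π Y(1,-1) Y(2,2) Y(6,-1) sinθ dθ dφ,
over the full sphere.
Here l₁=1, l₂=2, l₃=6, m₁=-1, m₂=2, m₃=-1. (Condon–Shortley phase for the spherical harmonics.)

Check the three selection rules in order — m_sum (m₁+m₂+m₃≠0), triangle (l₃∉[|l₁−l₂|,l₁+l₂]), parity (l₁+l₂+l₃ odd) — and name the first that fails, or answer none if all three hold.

m₁+m₂+m₃ = -1 + 2 − 1 = 0  ✓
triangle: |1−2|=1 ≤ l₃=6 ≤ 1+2=3  ✗
parity: l₁+l₂+l₃ = 9 is odd

triangle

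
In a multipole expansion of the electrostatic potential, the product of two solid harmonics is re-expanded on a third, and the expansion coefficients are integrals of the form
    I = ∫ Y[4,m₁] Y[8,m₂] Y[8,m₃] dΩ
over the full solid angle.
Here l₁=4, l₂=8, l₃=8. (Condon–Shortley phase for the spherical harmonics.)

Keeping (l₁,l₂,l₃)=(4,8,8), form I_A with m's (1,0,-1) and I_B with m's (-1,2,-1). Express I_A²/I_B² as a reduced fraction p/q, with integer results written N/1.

45/343

Same 4,8,8: normalisation and zero-m 3j drop out of the ratio.
A: Δ: 4! 4! 12! / 21! → 1/185175900; sum: t=0:+1/139345920 t=1:−1/14515200 t=2:+1/12441600 t=3:−1/87091200 = 1/139345920; 3j²(4 8 8; 1 0 -1) = Δ·Π!·Σ² = 5/8398  (sign -1)
B: Δ: 4! 4! 12! / 21! → 1/185175900; sum: t=1:−1/313528320 t=2:+1/23224320 t=3:−1/14515200 t=4:+1/74649600 = -7/447897600; 3j²(4 8 8; -1 2 -1) = Δ·Π!·Σ² = 343/75582  (sign +1)
I_A²/I_B² = (5/8398)/(343/75582) = 45/343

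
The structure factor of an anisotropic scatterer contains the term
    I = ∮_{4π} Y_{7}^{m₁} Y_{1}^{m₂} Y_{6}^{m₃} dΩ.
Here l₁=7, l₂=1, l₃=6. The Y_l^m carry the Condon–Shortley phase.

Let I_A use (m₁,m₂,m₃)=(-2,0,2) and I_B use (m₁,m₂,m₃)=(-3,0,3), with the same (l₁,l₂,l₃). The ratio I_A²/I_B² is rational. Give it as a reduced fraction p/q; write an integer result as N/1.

l's match ⇒ only the (l;m) 3-j factors differ between A and B.
A: triangle coeff Δ(7,1,6) = 1/1365; Σ_t [1,1]: t=1:−1/967680 = -1/967680; (3j)²=3/91 [(7 1 6; -2 0 2)], sign=-1
B: triangle coeff Δ(7,1,6) = 1/1365; Σ_t [1,1]: t=1:−1/2177280 = -1/2177280; (3j)²=8/273 [(7 1 6; -3 0 3)], sign=+1
I_A²/I_B² = (3/91)/(8/273) = 9/8

9/8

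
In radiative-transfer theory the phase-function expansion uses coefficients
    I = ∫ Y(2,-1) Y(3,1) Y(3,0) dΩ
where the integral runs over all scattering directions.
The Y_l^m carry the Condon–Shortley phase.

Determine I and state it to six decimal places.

Rules hold: Σm=0, L=8 even, 1≤3≤5.
N = 5·7·7 = 245
Δ = 2!·2!·4!/9! = 1/3780
Racah Σ t=0..2: t=0:+1/24 t=1:−1/4 t=2:+1/24 = -1/6
⇒ 3j(2 3 3; 0 0 0)² = 4/105, sgn +1
Racah Σ t=1..2: t=1:−1/12 t=2:+1/8 = 1/24
⇒ 3j(2 3 3; -1 1 0)² = 1/210, sgn -1
4πI² = N·(3j₀)²·(3jₘ)² = 2/45
I = -1·√(0.0444444/4π) = -0.05947080

-0.059471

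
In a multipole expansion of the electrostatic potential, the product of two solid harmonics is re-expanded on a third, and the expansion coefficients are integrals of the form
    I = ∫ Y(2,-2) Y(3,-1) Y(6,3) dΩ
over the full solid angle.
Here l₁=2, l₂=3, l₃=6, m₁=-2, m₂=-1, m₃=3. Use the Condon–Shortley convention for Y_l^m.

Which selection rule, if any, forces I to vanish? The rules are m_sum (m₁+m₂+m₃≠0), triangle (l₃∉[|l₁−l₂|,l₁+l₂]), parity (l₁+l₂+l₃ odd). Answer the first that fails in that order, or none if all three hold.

Σmᵢ = 0  ✓
l₃∈[|l₁−l₂|,l₁+l₂]=[1,5], have l₃=6  ✗
Σlᵢ = 11 ⇒ odd

triangle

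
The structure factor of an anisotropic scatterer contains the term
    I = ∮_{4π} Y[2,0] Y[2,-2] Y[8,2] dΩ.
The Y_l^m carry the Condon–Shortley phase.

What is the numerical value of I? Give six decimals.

0.000000

triangle: need 0≤l₃≤4, have 8; I=0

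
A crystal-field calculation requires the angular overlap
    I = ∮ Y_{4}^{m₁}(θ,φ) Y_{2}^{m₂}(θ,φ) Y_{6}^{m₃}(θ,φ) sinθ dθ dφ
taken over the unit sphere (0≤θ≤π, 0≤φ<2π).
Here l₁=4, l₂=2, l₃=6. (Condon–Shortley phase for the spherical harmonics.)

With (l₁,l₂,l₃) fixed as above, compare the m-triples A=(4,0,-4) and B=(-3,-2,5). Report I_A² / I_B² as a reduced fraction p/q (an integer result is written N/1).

3/22

l's match ⇒ only the (l;m) 3-j factors differ between A and B.
A: triangle coeff Δ(4,2,6) = 1/6435; Σ_t [0,0]: t=0:+1/161280 = 1/161280; (3j)²=1/143 [(4 2 6; 4 0 -4)], sign=+1
B: triangle coeff Δ(4,2,6) = 1/6435; Σ_t [0,0]: t=0:+1/120960 = 1/120960; (3j)²=2/39 [(4 2 6; -3 -2 5)], sign=-1
I_A²/I_B² = (1/143)/(2/39) = 3/22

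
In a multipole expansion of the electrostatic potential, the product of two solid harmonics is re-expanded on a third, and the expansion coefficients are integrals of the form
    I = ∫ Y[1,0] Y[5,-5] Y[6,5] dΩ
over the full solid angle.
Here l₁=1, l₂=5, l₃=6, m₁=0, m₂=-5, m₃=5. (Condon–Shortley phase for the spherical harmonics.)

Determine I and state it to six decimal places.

-0.135514

m-sum 0 ✓  L=12 even ✓  4≤6≤6 ✓
Π(2lᵢ+1) = 3×11×13 = 429
triangle coeff Δ(1,5,6) = 1/858
Σ_t [0,0]: t=0:+1/14400 = 1/14400
(3j)²=6/143 [(1 5 6; 0 0 0)], sign=+1
Σ_t [0,0]: t=0:+1/3628800 = 1/3628800
(3j)²=1/78 [(1 5 6; 0 -5 5)], sign=-1
⇒ 4πI² = 3/13
I = (-1)√(3/13/(4π)) = -0.13551395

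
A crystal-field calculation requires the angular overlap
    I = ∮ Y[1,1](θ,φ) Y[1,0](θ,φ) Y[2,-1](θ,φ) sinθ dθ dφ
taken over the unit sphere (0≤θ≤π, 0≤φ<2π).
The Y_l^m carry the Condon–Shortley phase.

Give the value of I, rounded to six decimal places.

m-sum 0 ✓  L=4 even ✓  0≤2≤2 ✓
Π(2lᵢ+1) = 3×3×5 = 45
triangle coeff Δ(1,1,2) = 1/30
Σ_t [0,0]: t=0:+1/1 = 1/1
(3j)²=2/15 [(1 1 2; 0 0 0)], sign=+1
Σ_t [0,0]: t=0:+1/2 = 1/2
(3j)²=1/10 [(1 1 2; 1 0 -1)], sign=-1
⇒ 4πI² = 3/5
I = (-1)√(3/5/(4π)) = -0.21850969

-0.218510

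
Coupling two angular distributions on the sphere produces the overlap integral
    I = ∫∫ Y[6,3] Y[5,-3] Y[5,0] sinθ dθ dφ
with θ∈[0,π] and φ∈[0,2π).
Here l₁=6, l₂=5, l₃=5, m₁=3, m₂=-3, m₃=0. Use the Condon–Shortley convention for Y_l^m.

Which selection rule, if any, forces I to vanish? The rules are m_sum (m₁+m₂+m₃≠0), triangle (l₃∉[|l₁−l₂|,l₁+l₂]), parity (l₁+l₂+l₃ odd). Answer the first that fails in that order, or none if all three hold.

none

azimuthal sum: 3 − 3 + 0 = 0  ✓
1 ≤ 5 ≤ 11 (triangle on l)  ✓
L = 6 + 5 + 5 = 16 (even)  ✓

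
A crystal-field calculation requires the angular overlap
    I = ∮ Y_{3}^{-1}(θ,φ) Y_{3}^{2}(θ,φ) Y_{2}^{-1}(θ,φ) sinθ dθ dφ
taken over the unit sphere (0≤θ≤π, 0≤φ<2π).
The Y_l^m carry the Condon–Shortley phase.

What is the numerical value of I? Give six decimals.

0.162868

Rules hold: Σm=0, L=8 even, 0≤2≤6.
N = 7·7·5 = 245
Δ = 4!·2!·2!/9! = 1/3780
Racah Σ t=1..3: t=1:−1/24 t=2:+1/4 t=3:−1/24 = 1/6
⇒ 3j(3 3 2; 0 0 0)² = 4/105, sgn +1
Racah Σ t=3..4: t=3:−1/12 t=4:+1/48 = -1/16
⇒ 3j(3 3 2; -1 2 -1)² = 1/28, sgn +1
4πI² = N·(3j₀)²·(3jₘ)² = 1/3
I = +1·√(0.333333/4π) = 0.16286750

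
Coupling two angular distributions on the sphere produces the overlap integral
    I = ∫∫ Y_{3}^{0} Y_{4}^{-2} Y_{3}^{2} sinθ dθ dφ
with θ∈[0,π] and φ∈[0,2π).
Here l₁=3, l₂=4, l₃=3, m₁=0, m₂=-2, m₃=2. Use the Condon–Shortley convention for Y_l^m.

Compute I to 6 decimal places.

-0.044418

Rules hold: Σm=0, L=10 even, 1≤3≤7.
N = 7·9·7 = 441
Δ = 4!·2!·4!/11! = 1/34650
Racah Σ t=1..3: t=1:−1/72 t=2:+1/16 t=3:−1/72 = 5/144
⇒ 3j(3 4 3; 0 0 0)² = 2/77, sgn -1
Racah Σ t=1..2: t=1:−1/72 t=2:+1/96 = -1/288
⇒ 3j(3 4 3; 0 -2 2)² = 1/462, sgn +1
4πI² = N·(3j₀)²·(3jₘ)² = 3/121
I = -1·√(0.0247934/4π) = -0.04441841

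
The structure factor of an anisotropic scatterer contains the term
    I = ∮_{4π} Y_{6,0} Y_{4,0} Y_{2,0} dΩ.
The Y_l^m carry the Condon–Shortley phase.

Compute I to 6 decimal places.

m-sum 0 ✓  L=12 even ✓  2≤2≤10 ✓
Π(2lᵢ+1) = 13×9×5 = 585
triangle coeff Δ(6,4,2) = 1/6435
Σ_t [4,4]: t=4:+1/2304 = 1/2304
(3j)²=5/143 [(6 4 2; 0 0 0)], sign=+1
(m-triple is (0,0,0) — same symbol as above.)
⇒ 4πI² = 1125/1573
I = (+1)√(1125/1573/(4π)) = 0.23856513

0.238565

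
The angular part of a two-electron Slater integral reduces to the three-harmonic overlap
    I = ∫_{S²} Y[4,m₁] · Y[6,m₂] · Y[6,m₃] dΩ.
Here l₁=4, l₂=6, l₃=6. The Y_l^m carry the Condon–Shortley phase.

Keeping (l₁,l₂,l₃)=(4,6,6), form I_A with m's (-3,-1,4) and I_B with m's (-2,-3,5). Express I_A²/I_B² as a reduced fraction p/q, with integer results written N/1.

875/792

Same 4,6,6: normalisation and zero-m 3j drop out of the ratio.
A: Δ: 4! 4! 8! / 17! → 1/15315300; sum: t=3:−1/207360 t=4:+1/725760 = -1/290304; 3j²(4 6 6; -3 -1 4) = Δ·Π!·Σ² = 125/7293  (sign -1)
B: Δ: 4! 4! 8! / 17! → 1/15315300; sum: t=2:+1/483840 t=3:−1/1451520 = 1/725760; 3j²(4 6 6; -2 -3 5) = Δ·Π!·Σ² = 24/1547  (sign -1)
I_A²/I_B² = (125/7293)/(24/1547) = 875/792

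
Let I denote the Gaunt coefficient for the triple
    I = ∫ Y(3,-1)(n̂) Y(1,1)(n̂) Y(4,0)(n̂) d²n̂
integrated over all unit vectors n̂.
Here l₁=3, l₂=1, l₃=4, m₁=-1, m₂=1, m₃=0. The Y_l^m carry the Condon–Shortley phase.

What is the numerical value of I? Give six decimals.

0.150786

m-sum 0 ✓  L=8 even ✓  2≤4≤4 ✓
Π(2lᵢ+1) = 7×3×9 = 189
triangle coeff Δ(3,1,4) = 1/252
Σ_t [0,0]: t=0:+1/36 = 1/36
(3j)²=4/63 [(3 1 4; 0 0 0)], sign=+1
Σ_t [0,0]: t=0:+1/96 = 1/96
(3j)²=1/42 [(3 1 4; -1 1 0)], sign=+1
⇒ 4πI² = 2/7
I = (+1)√(2/7/(4π)) = 0.15078601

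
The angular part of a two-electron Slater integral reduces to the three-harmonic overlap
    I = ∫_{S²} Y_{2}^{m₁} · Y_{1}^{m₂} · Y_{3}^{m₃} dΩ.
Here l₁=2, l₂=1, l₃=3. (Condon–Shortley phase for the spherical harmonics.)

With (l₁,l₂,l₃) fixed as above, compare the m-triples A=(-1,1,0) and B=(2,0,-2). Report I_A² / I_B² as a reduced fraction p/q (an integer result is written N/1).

Same 2,1,3: normalisation and zero-m 3j drop out of the ratio.
A: Δ: 0! 4! 2! / 7! → 1/105; sum: t=0:+1/12 = 1/12; 3j²(2 1 3; -1 1 0) = Δ·Π!·Σ² = 1/35  (sign -1)
B: Δ: 0! 4! 2! / 7! → 1/105; sum: t=0:+1/24 = 1/24; 3j²(2 1 3; 2 0 -2) = Δ·Π!·Σ² = 1/21  (sign -1)
I_A²/I_B² = (1/35)/(1/21) = 3/5

3/5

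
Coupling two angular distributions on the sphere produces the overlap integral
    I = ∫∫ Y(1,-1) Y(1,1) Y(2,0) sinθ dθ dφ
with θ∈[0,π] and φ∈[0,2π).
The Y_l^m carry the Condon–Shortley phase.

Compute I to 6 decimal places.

0.126157

Checks pass: Σm=0; 4 even; l₃=2∈[0,2].
(2·1+1)(2·1+1)(2·2+1) = 45
Δ: 0! 2! 2! / 5! → 1/30
sum: t=0:+1/1 = 1/1
3j²(1 1 2; 0 0 0) = Δ·Π!·Σ² = 2/15  (sign +1)
sum: t=0:+1/4 = 1/4
3j²(1 1 2; -1 1 0) = Δ·Π!·Σ² = 1/30  (sign +1)
combine: 4πI² = 45·2/15·1/30 = 1/5
take √, sign +1: I = 0.12615663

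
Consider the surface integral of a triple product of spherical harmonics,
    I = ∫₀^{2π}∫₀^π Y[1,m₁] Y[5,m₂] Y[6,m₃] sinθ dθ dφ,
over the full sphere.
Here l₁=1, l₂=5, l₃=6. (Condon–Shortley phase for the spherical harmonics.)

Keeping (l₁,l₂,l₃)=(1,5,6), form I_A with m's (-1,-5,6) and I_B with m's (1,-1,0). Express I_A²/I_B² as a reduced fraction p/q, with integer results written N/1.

l's match ⇒ only the (l;m) 3-j factors differ between A and B.
A: triangle coeff Δ(1,5,6) = 1/858; Σ_t [0,0]: t=0:+1/7257600 = 1/7257600; (3j)²=1/13 [(1 5 6; -1 -5 6)], sign=+1
B: triangle coeff Δ(1,5,6) = 1/858; Σ_t [0,0]: t=0:+1/34560 = 1/34560; (3j)²=5/286 [(1 5 6; 1 -1 0)], sign=+1
I_A²/I_B² = (1/13)/(5/286) = 22/5

22/5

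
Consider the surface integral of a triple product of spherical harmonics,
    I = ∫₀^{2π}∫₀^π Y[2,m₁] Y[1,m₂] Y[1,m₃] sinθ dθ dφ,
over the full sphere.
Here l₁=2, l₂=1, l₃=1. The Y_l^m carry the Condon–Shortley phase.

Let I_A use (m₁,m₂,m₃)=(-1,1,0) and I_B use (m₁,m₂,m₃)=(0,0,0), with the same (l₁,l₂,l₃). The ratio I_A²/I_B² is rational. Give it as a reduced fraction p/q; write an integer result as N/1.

3/4

l's match ⇒ only the (l;m) 3-j factors differ between A and B.
A: triangle coeff Δ(2,1,1) = 1/30; Σ_t [2,2]: t=2:+1/2 = 1/2; (3j)²=1/10 [(2 1 1; -1 1 0)], sign=-1
B: triangle coeff Δ(2,1,1) = 1/30; Σ_t [1,1]: t=1:−1/1 = -1/1; (3j)²=2/15 [(2 1 1; 0 0 0)], sign=+1
I_A²/I_B² = (1/10)/(2/15) = 3/4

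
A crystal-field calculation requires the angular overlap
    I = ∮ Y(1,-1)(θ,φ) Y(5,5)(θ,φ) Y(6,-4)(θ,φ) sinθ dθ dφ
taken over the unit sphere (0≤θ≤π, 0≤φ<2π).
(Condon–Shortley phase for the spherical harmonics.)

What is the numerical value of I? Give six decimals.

Checks pass: Σm=0; 12 even; l₃=6∈[4,6].
(2·1+1)(2·5+1)(2·6+1) = 429
Δ: 0! 2! 10! / 13! → 1/858
sum: t=0:+1/14400 = 1/14400
3j²(1 5 6; 0 0 0) = Δ·Π!·Σ² = 6/143  (sign +1)
sum: t=0:+1/7257600 = 1/7257600
3j²(1 5 6; -1 5 -4) = Δ·Π!·Σ² = 1/858  (sign +1)
combine: 4πI² = 429·6/143·1/858 = 3/143
take √, sign +1: I = 0.04085899

0.040859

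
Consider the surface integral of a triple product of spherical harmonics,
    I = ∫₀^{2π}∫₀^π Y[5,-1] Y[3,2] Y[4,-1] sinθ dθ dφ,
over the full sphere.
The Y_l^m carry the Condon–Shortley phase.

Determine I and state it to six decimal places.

Rules hold: Σm=0, L=12 even, 2≤4≤8.
N = 11·7·9 = 693
Δ = 4!·6!·2!/13! = 1/180180
Racah Σ t=1..3: t=1:−1/576 t=2:+1/144 t=3:−1/576 = 1/288
⇒ 3j(5 3 4; 0 0 0)² = 20/1001, sgn +1
Racah Σ t=3..4: t=3:−1/432 t=4:+1/1152 = -5/3456
⇒ 3j(5 3 4; -1 2 -1)² = 625/36036, sgn +1
4πI² = N·(3j₀)²·(3jₘ)² = 3125/13013
I = +1·√(0.240144/4π) = 0.13823925

0.138239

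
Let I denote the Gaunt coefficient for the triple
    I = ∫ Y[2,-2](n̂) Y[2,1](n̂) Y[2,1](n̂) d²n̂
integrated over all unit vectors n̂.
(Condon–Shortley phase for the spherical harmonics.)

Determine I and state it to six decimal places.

m-sum 0 ✓  L=6 even ✓  0≤2≤4 ✓
Π(2lᵢ+1) = 5×5×5 = 125
triangle coeff Δ(2,2,2) = 1/630
Σ_t [0,2]: t=0:+1/8 t=1:−1/1 t=2:+1/8 = -3/4
(3j)²=2/35 [(2 2 2; 0 0 0)], sign=-1
Σ_t [2,2]: t=2:+1/4 = 1/4
(3j)²=3/35 [(2 2 2; -2 1 1)], sign=-1
⇒ 4πI² = 30/49
I = (+1)√(30/49/(4π)) = 0.22072812

0.220728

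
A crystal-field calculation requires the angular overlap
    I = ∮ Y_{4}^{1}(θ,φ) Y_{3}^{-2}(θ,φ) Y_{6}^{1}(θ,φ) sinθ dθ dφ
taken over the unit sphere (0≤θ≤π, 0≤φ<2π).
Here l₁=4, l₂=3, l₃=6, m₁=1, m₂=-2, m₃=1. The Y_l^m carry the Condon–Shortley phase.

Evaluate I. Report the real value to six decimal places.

0.000000

Σlᵢ=13 odd — θ-integrand is odd under cosθ→−cosθ; I=0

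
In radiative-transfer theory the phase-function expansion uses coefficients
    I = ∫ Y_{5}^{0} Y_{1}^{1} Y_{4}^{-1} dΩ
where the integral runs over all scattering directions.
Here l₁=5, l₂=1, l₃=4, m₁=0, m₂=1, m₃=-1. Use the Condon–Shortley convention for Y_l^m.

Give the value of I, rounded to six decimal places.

0.155288

m-sum 0 ✓  L=10 even ✓  4≤4≤6 ✓
Π(2lᵢ+1) = 11×3×9 = 297
triangle coeff Δ(5,1,4) = 1/495
Σ_t [1,1]: t=1:−1/576 = -1/576
(3j)²=5/99 [(5 1 4; 0 0 0)], sign=-1
Σ_t [2,2]: t=2:+1/1440 = 1/1440
(3j)²=2/99 [(5 1 4; 0 1 -1)], sign=-1
⇒ 4πI² = 10/33
I = (+1)√(10/33/(4π)) = 0.15528807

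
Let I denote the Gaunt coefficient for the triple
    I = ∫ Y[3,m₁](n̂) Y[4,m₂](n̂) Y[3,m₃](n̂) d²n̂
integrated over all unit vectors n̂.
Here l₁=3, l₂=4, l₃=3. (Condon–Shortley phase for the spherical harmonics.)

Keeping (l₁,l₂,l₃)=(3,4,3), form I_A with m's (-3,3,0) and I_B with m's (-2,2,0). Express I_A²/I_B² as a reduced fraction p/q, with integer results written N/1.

l's match ⇒ only the (l;m) 3-j factors differ between A and B.
A: triangle coeff Δ(3,4,3) = 1/34650; Σ_t [4,4]: t=4:+1/288 = 1/288; (3j)²=1/22 [(3 4 3; -3 3 0)], sign=-1
B: triangle coeff Δ(3,4,3) = 1/34650; Σ_t [3,4]: t=3:−1/72 t=4:+1/96 = -1/288; (3j)²=1/462 [(3 4 3; -2 2 0)], sign=+1
I_A²/I_B² = (1/22)/(1/462) = 21/1

21/1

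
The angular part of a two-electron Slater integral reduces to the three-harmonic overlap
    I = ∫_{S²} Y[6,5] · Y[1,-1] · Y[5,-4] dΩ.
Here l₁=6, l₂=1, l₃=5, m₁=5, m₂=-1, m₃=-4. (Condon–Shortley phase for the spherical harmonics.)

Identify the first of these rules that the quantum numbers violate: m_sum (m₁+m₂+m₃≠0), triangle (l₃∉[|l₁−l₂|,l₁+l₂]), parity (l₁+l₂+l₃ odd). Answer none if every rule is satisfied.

azimuthal sum: 5 − 1 − 4 = 0  ✓
5 ≤ 5 ≤ 7 (triangle on l)  ✓
L = 6 + 1 + 5 = 12 (even)  ✓

none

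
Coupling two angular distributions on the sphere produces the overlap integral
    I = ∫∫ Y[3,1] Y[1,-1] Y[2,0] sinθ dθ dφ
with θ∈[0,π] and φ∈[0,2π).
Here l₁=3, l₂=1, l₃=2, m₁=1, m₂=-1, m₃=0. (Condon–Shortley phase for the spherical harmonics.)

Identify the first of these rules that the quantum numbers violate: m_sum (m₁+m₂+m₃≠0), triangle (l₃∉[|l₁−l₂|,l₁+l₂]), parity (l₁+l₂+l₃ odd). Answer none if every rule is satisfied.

Σmᵢ = 0  ✓
l₃∈[|l₁−l₂|,l₁+l₂]=[2,4], have l₃=2  ✓
Σlᵢ = 6 ⇒ even  ✓

none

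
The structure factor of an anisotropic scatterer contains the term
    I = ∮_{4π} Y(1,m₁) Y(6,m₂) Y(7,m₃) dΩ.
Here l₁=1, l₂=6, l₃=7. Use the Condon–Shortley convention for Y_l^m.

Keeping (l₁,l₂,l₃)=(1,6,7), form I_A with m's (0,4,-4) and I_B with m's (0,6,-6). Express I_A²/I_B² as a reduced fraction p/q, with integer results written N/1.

l's match ⇒ only the (l;m) 3-j factors differ between A and B.
A: triangle coeff Δ(1,6,7) = 1/1365; Σ_t [0,0]: t=0:+1/7257600 = 1/7257600; (3j)²=11/455 [(1 6 7; 0 4 -4)], sign=-1
B: triangle coeff Δ(1,6,7) = 1/1365; Σ_t [0,0]: t=0:+1/479001600 = 1/479001600; (3j)²=1/105 [(1 6 7; 0 6 -6)], sign=-1
I_A²/I_B² = (11/455)/(1/105) = 33/13

33/13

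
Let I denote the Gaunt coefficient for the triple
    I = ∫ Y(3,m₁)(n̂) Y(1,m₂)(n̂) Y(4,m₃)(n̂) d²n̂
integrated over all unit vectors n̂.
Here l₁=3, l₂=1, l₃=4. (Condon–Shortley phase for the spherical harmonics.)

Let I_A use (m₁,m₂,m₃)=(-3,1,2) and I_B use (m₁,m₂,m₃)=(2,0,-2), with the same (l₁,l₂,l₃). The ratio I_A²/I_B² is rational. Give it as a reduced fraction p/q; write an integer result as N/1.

Shared (l₁,l₂,l₃)=(3,1,4): N and (l;000)² cancel in I_A²/I_B².
A: Δ = 0!·6!·2!/9! = 1/252; Racah Σ t=0..0: t=0:+1/1440 = 1/1440; ⇒ 3j(3 1 4; -3 1 2)² = 1/252, sgn +1
B: Δ = 0!·6!·2!/9! = 1/252; Racah Σ t=0..0: t=0:+1/120 = 1/120; ⇒ 3j(3 1 4; 2 0 -2)² = 1/21, sgn +1
I_A²/I_B² = (1/252)/(1/21) = 1/12

1/12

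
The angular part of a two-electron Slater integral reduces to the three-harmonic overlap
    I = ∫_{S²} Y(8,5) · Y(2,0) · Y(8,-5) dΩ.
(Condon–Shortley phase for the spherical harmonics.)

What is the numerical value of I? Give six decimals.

m-sum 0 ✓  L=18 even ✓  6≤8≤10 ✓
Π(2lᵢ+1) = 17×5×17 = 1445
triangle coeff Δ(8,2,8) = 1/348840
Σ_t [0,2]: t=0:+1/116121600 t=1:−1/25401600 t=2:+1/116121600 = -1/45158400
(3j)²=24/1615 [(8 2 8; 0 0 0)], sign=-1
Σ_t [0,2]: t=0:+1/958003200 t=1:−1/958003200 t=2:+1/24908083200 = 1/24908083200
(3j)²=1/38760 [(8 2 8; 5 0 -5)], sign=-1
⇒ 4πI² = 1/1805
I = (+1)√(1/1805/(4π)) = 0.00663982

0.006640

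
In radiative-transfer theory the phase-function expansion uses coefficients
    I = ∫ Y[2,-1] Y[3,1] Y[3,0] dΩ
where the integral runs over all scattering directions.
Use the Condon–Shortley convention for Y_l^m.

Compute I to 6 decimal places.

Checks pass: Σm=0; 8 even; l₃=3∈[1,5].
(2·2+1)(2·3+1)(2·3+1) = 245
Δ: 2! 2! 4! / 9! → 1/3780
sum: t=0:+1/24 t=1:−1/4 t=2:+1/24 = -1/6
3j²(2 3 3; 0 0 0) = Δ·Π!·Σ² = 4/105  (sign +1)
sum: t=1:−1/12 t=2:+1/8 = 1/24
3j²(2 3 3; -1 1 0) = Δ·Π!·Σ² = 1/210  (sign -1)
combine: 4πI² = 245·4/105·1/210 = 2/45
take √, sign -1: I = -0.05947080

-0.059471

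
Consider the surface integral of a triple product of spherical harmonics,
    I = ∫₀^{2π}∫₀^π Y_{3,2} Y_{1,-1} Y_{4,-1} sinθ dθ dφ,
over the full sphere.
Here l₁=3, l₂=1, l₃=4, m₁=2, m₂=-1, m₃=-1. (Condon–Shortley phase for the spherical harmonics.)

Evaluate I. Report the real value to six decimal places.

-0.106622

Rules hold: Σm=0, L=8 even, 2≤4≤4.
N = 7·3·9 = 189
Δ = 0!·6!·2!/9! = 1/252
Racah Σ t=0..0: t=0:+1/36 = 1/36
⇒ 3j(3 1 4; 0 0 0)² = 4/63, sgn +1
Racah Σ t=0..0: t=0:+1/240 = 1/240
⇒ 3j(3 1 4; 2 -1 -1)² = 1/84, sgn -1
4πI² = N·(3j₀)²·(3jₘ)² = 1/7
I = -1·√(0.142857/4π) = -0.10662181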